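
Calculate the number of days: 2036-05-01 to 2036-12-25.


From May 1, 2036 to December 25, 2036
Rest of May 2036: 31 - 1 = 30
Full months: June 30, July 31, August 31, September 30, October 31, November 30
Days into December 2036: 25
Total = 30 + 30 + 31 + 31 + 30 + 31 + 30 + 25 = 238 days

238 days


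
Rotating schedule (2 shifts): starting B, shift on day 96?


Shift A

Shifts: A, B
Start: B (index 1)
Day 96: (1 + 96 - 1) mod 2
= 96 mod 2
= 0
Index 0 → shift A


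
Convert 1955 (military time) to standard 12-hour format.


Hour: 19
19 - 12 = 7 → PM

7:55 PM


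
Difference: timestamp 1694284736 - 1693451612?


Difference = 1694284736 - 1693451612 = 833124 seconds
In hours: 833124 / 3600 ≈ 231.4
In days: 833124 / 86400 ≈ 9.64

833124 seconds (231.4 hours / 9.64 days)


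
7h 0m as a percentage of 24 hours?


0.2917 (29.17%)

Total minutes: 7×60 + 0 = 420
Day = 24×60 = 1440 minutes
Fraction = 420/1440 ≈ 0.2917
As a percentage: 420/1440 × 100 ≈ 29.17%


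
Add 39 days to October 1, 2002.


Start: October 1, 2002
Add 39 days
October 1 → November 1: 31 - 1 + 1 = 31 days (39 - 31 = 8 left)
November 1 + 8 = November 9, 2002

November 9, 2002


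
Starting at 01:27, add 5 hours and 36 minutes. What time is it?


07:03

Start: 87 minutes from midnight
Add: 336 minutes
Total: 423 minutes
Hours: 423 ÷ 60 = 7 remainder 3


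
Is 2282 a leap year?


Rules: divisible by 4 AND (not by 100 OR by 400)
2282 ÷ 4 = 570 remainder 2 → not divisible by 4
Not divisible by 4 → not a leap year

No


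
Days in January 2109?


Month: January (month 1)
January has 31 days

31 days


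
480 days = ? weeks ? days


Weeks: 480 ÷ 7 = 68 remainder 4

68 weeks 4 days


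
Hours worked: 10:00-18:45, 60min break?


7h 45m (465 minutes)

Total time = (18×60+45) - (10×60+0)
= 1125 - 600 = 525 min
Minus break: 525 - 60 = 465 min
= 7h 45m


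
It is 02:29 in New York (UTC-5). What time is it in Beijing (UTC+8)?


15:29

Time difference = UTC+8 - UTC-5 = +13 hours
New hour = (2 + 13) mod 24
= 15 mod 24 = 15
Minutes unchanged → 15:29


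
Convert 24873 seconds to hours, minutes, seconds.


6h 54m 33s

Hours: 24873 ÷ 3600 = 6 remainder 3273
Minutes: 3273 ÷ 60 = 54 remainder 33
Seconds: 33


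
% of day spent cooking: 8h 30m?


35.4%

Time: 510 minutes
Day: 1440 minutes
Percentage = (510/1440) × 100 ≈ 35.4%


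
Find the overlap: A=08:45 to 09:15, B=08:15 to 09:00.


15 minutes

Meeting A: 525-555 (in minutes from midnight)
Meeting B: 495-540
Overlap start = max(525, 495) = 525
Overlap end = min(555, 540) = 540
Overlap = max(0, 540 - 525) = 15 min


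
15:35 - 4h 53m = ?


10:42

Start: 935 minutes from midnight
Subtract: 293 minutes
Remaining: 935 - 293 = 642
Hours: 10, Minutes: 42


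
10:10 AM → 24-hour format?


10:10

Input: 10:10 AM
AM hour stays: 10


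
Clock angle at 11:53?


Hour hand = 11×30 + 53×0.5 = 356.5°
Minute hand = 53×6 = 318°
Difference = |356.5 - 318| = 38.5°

38.5°


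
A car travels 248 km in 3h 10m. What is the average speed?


78.3 km/h

Distance: 248 km
Time: 3h 10m = 190 min = 190/60 = 19/6 hours
Speed = 248 ÷ (19/6) = 248 × 6 / 19 = 1488/19 ≈ 78.3 km/h


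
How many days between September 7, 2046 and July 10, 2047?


From September 7, 2046 to July 10, 2047
Rest of September 2046: 30 - 7 = 23
Full months: October 31, November 30, December 31, January 31, February 2047 28, March 31, April 30, May 31, June 30
Days into July 2047: 10
Total = 23 + 31 + 30 + 31 + 31 + 28 + 31 + 30 + 31 + 30 + 10 = 306 days

306 days


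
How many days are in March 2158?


31 days

Month: March (month 3)
March has 31 days


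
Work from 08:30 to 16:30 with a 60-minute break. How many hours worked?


7h 0m (420 minutes)

Total time = (16×60+30) - (8×60+30)
= 990 - 510 = 480 min
Minus break: 480 - 60 = 420 min
= 7h 0m


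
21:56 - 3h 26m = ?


Start: 1316 minutes from midnight
Subtract: 206 minutes
Remaining: 1316 - 206 = 1110
Hours: 18, Minutes: 30

18:30


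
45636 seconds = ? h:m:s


12h 40m 36s

Hours: 45636 ÷ 3600 = 12 remainder 2436
Minutes: 2436 ÷ 60 = 40 remainder 36
Seconds: 36


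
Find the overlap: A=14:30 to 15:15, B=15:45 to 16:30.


0 minutes

Meeting A: 870-915 (in minutes from midnight)
Meeting B: 945-990
Overlap start = max(870, 945) = 945
Overlap end = min(915, 990) = 915
Overlap = max(0, 915 - 945) = 0 min


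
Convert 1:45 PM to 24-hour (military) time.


Input: 1:45 PM
PM: 1 + 12 = 13

13:45


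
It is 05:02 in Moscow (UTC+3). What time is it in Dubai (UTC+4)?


Time difference = UTC+4 - UTC+3 = +1 hours
New hour = (5 + 1) mod 24
= 6 mod 24 = 6
Minutes unchanged → 06:02

06:02


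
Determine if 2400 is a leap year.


Yes

Rules: divisible by 4 AND (not by 100 OR by 400)
2400 ÷ 4 = 600 exactly → divisible by 4
2400 ÷ 100 = 24 exactly → divisible by 100
2400 ÷ 400 = 6 exactly → divisible by 400
Divisible by 400 → leap year


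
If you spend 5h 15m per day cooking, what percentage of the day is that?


21.9%

Time: 315 minutes
Day: 1440 minutes
Percentage = (315/1440) × 100 ≈ 21.9%


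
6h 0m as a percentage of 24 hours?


Total minutes: 6×60 + 0 = 360
Day = 24×60 = 1440 minutes
Fraction = 360/1440 = 0.2500
As a percentage: 360/1440 × 100 = 25.00%

0.2500 (25.00%)


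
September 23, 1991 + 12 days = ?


Start: September 23, 1991
Add 12 days
September 23 → October 1: 30 - 23 + 1 = 8 days (12 - 8 = 4 left)
October 1 + 4 = October 5, 1991

October 5, 1991


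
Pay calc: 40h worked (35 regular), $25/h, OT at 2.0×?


Regular: 35h × $25 = $875.00
Overtime: 40 - 35 = 5h
OT pay: 5h × $25 × 2.0 = $250.00
Total = $875.00 + $250.00 = $1125.00

$1125.00


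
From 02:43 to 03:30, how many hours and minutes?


0h 47m

End time in minutes: 3×60 + 30 = 210
Start time in minutes: 2×60 + 43 = 163
Difference = 210 - 163 = 47 minutes
= 0 hours 47 minutes


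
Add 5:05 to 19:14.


00:19 (next day)

Start: 1154 minutes from midnight
Add: 305 minutes
Total: 1459 minutes
Hours: 1459 ÷ 60 = 24 remainder 19
24 ≥ 24 → 24 - 24 = 0 (next day)


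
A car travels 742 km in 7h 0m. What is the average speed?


Distance: 742 km
Time: 7 hours
Speed = 742 / 7 = 106.0 km/h

106.0 km/h


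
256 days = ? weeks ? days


36 weeks 4 days

Weeks: 256 ÷ 7 = 36 remainder 4


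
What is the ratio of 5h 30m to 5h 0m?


11:10 (1.10)

Duration 1: 330 minutes
Duration 2: 300 minutes
Ratio = 330:300
GCD = 30
Simplified = 11:10
As a decimal: 11/10 = 1.10


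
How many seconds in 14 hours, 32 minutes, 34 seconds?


52354 seconds

Hours: 14 × 3600 = 50400
Minutes: 32 × 60 = 1920
Seconds: 34
Total = 50400 + 1920 + 34 = 52354


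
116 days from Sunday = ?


Thursday

Start: Sunday (index 6)
(6 + 116) mod 7
= 122 mod 7
= 3
Index 3 → Thursday


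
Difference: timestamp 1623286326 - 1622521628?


764698 seconds (212.4 hours / 8.85 days)

Difference = 1623286326 - 1622521628 = 764698 seconds
In hours: 764698 / 3600 ≈ 212.4
In days: 764698 / 86400 ≈ 8.85


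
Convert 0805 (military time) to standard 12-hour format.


Hour: 8
8 < 12 → AM

8:05 AM


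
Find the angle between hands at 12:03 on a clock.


Hour hand (12 ≡ 0 on the dial): 0×30 + 3×0.5 = 1.5°
Minute hand = 3×6 = 18°
Difference = |1.5 - 18| = 16.5°

16.5°


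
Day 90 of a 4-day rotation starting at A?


Shift B

Shifts: A, B, C, D
Start: A (index 0)
Day 90: (0 + 90 - 1) mod 4
= 89 mod 4
= 1
Index 1 → shift B


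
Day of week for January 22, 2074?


Zeller's congruence:
q=22, m=13, k=73, j=20
h = (22 + ⌊13×14/5⌋ + 73 + ⌊73/4⌋ + ⌊20/4⌋ - 2×20) mod 7
= (22 + 36 + 73 + 18 + 5 - 40) mod 7
= 114 mod 7 = 2
h=2 → Monday

Monday


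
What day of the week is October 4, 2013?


Zeller's congruence:
q=4, m=10, k=13, j=20
h = (4 + ⌊13×11/5⌋ + 13 + ⌊13/4⌋ + ⌊20/4⌋ - 2×20) mod 7
= (4 + 28 + 13 + 3 + 5 - 40) mod 7
= 13 mod 7 = 6
h=6 → Friday

Friday


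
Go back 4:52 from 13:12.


Start: 792 minutes from midnight
Subtract: 292 minutes
Remaining: 792 - 292 = 500
Hours: 8, Minutes: 20

08:20


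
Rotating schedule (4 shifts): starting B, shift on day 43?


Shifts: A, B, C, D
Start: B (index 1)
Day 43: (1 + 43 - 1) mod 4
= 43 mod 4
= 3
Index 3 → shift D

Shift D


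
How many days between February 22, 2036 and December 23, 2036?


305 days

From February 22, 2036 to December 23, 2036
Rest of February 2036: 29 - 22 = 7
Full months: March 31, April 30, May 31, June 30, July 31, August 31, September 30, October 31, November 30
Days into December 2036: 23
Total = 7 + 31 + 30 + 31 + 30 + 31 + 31 + 30 + 31 + 30 + 23 = 305 days


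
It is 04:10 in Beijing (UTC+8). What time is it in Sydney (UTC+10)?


06:10

Time difference = UTC+10 - UTC+8 = +2 hours
New hour = (4 + 2) mod 24
= 6 mod 24 = 6
Minutes unchanged → 06:10


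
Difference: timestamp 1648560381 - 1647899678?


Difference = 1648560381 - 1647899678 = 660703 seconds
In hours: 660703 / 3600 ≈ 183.5
In days: 660703 / 86400 ≈ 7.65

660703 seconds (183.5 hours / 7.65 days)


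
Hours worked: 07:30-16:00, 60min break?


7h 30m (450 minutes)

Total time = (16×60+0) - (7×60+30)
= 960 - 450 = 510 min
Minus break: 510 - 60 = 450 min
= 7h 30m


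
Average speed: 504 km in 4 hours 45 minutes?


106.1 km/h

Distance: 504 km
Time: 4h 45m = 285 min = 285/60 = 19/4 hours
Speed = 504 ÷ (19/4) = 504 × 4 / 19 = 2016/19 ≈ 106.1 km/h


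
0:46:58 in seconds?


2818 seconds

Hours: 0 × 3600 = 0
Minutes: 46 × 60 = 2760
Seconds: 58
Total = 0 + 2760 + 58 = 2818


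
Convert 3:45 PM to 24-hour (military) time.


15:45

Input: 3:45 PM
PM: 3 + 12 = 15


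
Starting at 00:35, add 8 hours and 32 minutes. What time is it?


Start: 35 minutes from midnight
Add: 512 minutes
Total: 547 minutes
Hours: 547 ÷ 60 = 9 remainder 7

09:07


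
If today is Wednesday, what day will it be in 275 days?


Start: Wednesday (index 2)
(2 + 275) mod 7
= 277 mod 7
= 4
Index 4 → Friday

Friday


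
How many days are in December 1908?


31 days

Month: December (month 12)
December has 31 days


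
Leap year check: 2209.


No

Rules: divisible by 4 AND (not by 100 OR by 400)
2209 ÷ 4 = 552 remainder 1 → not divisible by 4
Not divisible by 4 → not a leap year


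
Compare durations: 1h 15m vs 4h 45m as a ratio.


5:19 (0.26)

Duration 1: 75 minutes
Duration 2: 285 minutes
Ratio = 75:285
GCD = 15
Simplified = 5:19
As a decimal: 5/19 ≈ 0.26


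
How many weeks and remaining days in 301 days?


Weeks: 301 ÷ 7 = 43 remainder 0

43 weeks 0 days


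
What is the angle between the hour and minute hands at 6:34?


7.0°

Hour hand = 6×30 + 34×0.5 = 197.0°
Minute hand = 34×6 = 204°
Difference = |197.0 - 204| = 7.0°


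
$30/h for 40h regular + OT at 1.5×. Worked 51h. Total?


$1695.00

Regular: 40h × $30 = $1200.00
Overtime: 51 - 40 = 11h
OT pay: 11h × $30 × 1.5 = $495.00
Total = $1200.00 + $495.00 = $1695.00


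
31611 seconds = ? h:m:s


Hours: 31611 ÷ 3600 = 8 remainder 2811
Minutes: 2811 ÷ 60 = 46 remainder 51
Seconds: 51

8h 46m 51s


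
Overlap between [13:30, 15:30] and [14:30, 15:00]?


30 minutes

Meeting A: 810-930 (in minutes from midnight)
Meeting B: 870-900
Overlap start = max(810, 870) = 870
Overlap end = min(930, 900) = 900
Overlap = max(0, 900 - 870) = 30 min


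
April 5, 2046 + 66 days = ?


Start: April 5, 2046
Add 66 days
April 5 → May 1: 30 - 5 + 1 = 26 days (66 - 26 = 40 left)
May 1 → June 1: 31 - 1 + 1 = 31 days (40 - 31 = 9 left)
June 1 + 9 = June 10, 2046

June 10, 2046


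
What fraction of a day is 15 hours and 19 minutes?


0.6382 (63.82%)

Total minutes: 15×60 + 19 = 919
Day = 24×60 = 1440 minutes
Fraction = 919/1440 ≈ 0.6382
As a percentage: 919/1440 × 100 ≈ 63.82%


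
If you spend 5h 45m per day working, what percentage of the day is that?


24.0%

Time: 345 minutes
Day: 1440 minutes
Percentage = (345/1440) × 100 ≈ 24.0%


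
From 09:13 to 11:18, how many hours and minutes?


2h 5m

End time in minutes: 11×60 + 18 = 678
Start time in minutes: 9×60 + 13 = 553
Difference = 678 - 553 = 125 minutes
= 2 hours 5 minutes


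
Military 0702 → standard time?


Hour: 7
7 < 12 → AM

7:02 AM


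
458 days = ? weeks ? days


65 weeks 3 days

Weeks: 458 ÷ 7 = 65 remainder 3


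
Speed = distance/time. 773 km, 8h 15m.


93.7 km/h

Distance: 773 km
Time: 8h 15m = 495 min = 495/60 = 33/4 hours
Speed = 773 ÷ (33/4) = 773 × 4 / 33 = 3092/33 ≈ 93.7 km/h


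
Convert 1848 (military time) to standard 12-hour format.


6:48 PM

Hour: 18
18 - 12 = 6 → PM


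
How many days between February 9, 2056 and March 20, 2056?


From February 9, 2056 to March 20, 2056
Rest of February 2056: 29 - 9 = 20
Days into March 2056: 20
Total = 20 + 20 = 40 days

40 days


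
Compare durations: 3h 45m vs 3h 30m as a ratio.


Duration 1: 225 minutes
Duration 2: 210 minutes
Ratio = 225:210
GCD = 15
Simplified = 15:14
As a decimal: 15/14 ≈ 1.07

15:14 (1.07)


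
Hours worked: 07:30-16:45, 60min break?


8h 15m (495 minutes)

Total time = (16×60+45) - (7×60+30)
= 1005 - 450 = 555 min
Minus break: 555 - 60 = 495 min
= 8h 15m


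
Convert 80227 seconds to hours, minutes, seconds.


22h 17m 7s

Hours: 80227 ÷ 3600 = 22 remainder 1027
Minutes: 1027 ÷ 60 = 17 remainder 7
Seconds: 7


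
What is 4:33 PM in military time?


Input: 4:33 PM
PM: 4 + 12 = 16

16:33


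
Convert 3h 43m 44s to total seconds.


13424 seconds

Hours: 3 × 3600 = 10800
Minutes: 43 × 60 = 2580
Seconds: 44
Total = 10800 + 2580 + 44 = 13424


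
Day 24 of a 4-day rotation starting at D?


Shifts: A, B, C, D
Start: D (index 3)
Day 24: (3 + 24 - 1) mod 4
= 26 mod 4
= 2
Index 2 → shift C

Shift C


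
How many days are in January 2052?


31 days

Month: January (month 1)
January has 31 days


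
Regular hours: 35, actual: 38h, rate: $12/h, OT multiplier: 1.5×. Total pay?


Regular: 35h × $12 = $420.00
Overtime: 38 - 35 = 3h
OT pay: 3h × $12 × 1.5 = $54.00
Total = $420.00 + $54.00 = $474.00

$474.00


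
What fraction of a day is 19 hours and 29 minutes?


Total minutes: 19×60 + 29 = 1169
Day = 24×60 = 1440 minutes
Fraction = 1169/1440 ≈ 0.8118
As a percentage: 1169/1440 × 100 ≈ 81.18%

0.8118 (81.18%)


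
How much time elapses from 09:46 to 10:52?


End time in minutes: 10×60 + 52 = 652
Start time in minutes: 9×60 + 46 = 586
Difference = 652 - 586 = 66 minutes
= 1 hours 6 minutes

1h 6m


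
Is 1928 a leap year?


Yes

Rules: divisible by 4 AND (not by 100 OR by 400)
1928 ÷ 4 = 482 exactly → divisible by 4
1928 ÷ 100 = 19 remainder 28 → not divisible by 100
Divisible by 4 but not by 100 → leap year


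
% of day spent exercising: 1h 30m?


6.3%

Time: 90 minutes
Day: 1440 minutes
Percentage = (90/1440) × 100 ≈ 6.3%


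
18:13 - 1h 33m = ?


Start: 1093 minutes from midnight
Subtract: 93 minutes
Remaining: 1093 - 93 = 1000
Hours: 16, Minutes: 40

16:40


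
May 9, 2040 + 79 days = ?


July 27, 2040

Start: May 9, 2040
Add 79 days
May 9 → June 1: 31 - 9 + 1 = 23 days (79 - 23 = 56 left)
June 1 → July 1: 30 - 1 + 1 = 30 days (56 - 30 = 26 left)
July 1 + 26 = July 27, 2040


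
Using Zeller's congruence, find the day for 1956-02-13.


Zeller's congruence:
q=13, m=14, k=55, j=19
h = (13 + ⌊13×15/5⌋ + 55 + ⌊55/4⌋ + ⌊19/4⌋ - 2×19) mod 7
= (13 + 39 + 55 + 13 + 4 - 38) mod 7
= 86 mod 7 = 2
h=2 → Monday

Monday


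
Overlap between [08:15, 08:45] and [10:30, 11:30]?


0 minutes

Meeting A: 495-525 (in minutes from midnight)
Meeting B: 630-690
Overlap start = max(495, 630) = 630
Overlap end = min(525, 690) = 525
Overlap = max(0, 525 - 630) = 0 min


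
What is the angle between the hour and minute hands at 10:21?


Hour hand = 10×30 + 21×0.5 = 310.5°
Minute hand = 21×6 = 126°
Difference = |310.5 - 126| = 184.5°
Since > 180°: 360 - 184.5 = 175.5°

175.5°


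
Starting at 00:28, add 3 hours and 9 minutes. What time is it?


Start: 28 minutes from midnight
Add: 189 minutes
Total: 217 minutes
Hours: 217 ÷ 60 = 3 remainder 37

03:37


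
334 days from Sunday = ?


Friday

Start: Sunday (index 6)
(6 + 334) mod 7
= 340 mod 7
= 4
Index 4 → Friday


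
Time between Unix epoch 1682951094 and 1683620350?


Difference = 1683620350 - 1682951094 = 669256 seconds
In hours: 669256 / 3600 ≈ 185.9
In days: 669256 / 86400 ≈ 7.75

669256 seconds (185.9 hours / 7.75 days)


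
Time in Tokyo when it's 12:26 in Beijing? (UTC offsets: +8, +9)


Time difference = UTC+9 - UTC+8 = +1 hours
New hour = (12 + 1) mod 24
= 13 mod 24 = 13
Minutes unchanged → 13:26

13:26


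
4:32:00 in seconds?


16320 seconds

Hours: 4 × 3600 = 14400
Minutes: 32 × 60 = 1920
Seconds: 0
Total = 14400 + 1920 + 0 = 16320


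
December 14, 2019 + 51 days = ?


February 3, 2020

Start: December 14, 2019
Add 51 days
December 14 → January 1: 31 - 14 + 1 = 18 days (51 - 18 = 33 left)
January 1 → February 1: 31 - 1 + 1 = 31 days (33 - 31 = 2 left)
February 1 + 2 = February 3, 2020


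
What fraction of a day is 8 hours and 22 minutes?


Total minutes: 8×60 + 22 = 502
Day = 24×60 = 1440 minutes
Fraction = 502/1440 ≈ 0.3486
As a percentage: 502/1440 × 100 ≈ 34.86%

0.3486 (34.86%)


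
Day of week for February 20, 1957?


Zeller's congruence:
q=20, m=14, k=56, j=19
h = (20 + ⌊13×15/5⌋ + 56 + ⌊56/4⌋ + ⌊19/4⌋ - 2×19) mod 7
= (20 + 39 + 56 + 14 + 4 - 38) mod 7
= 95 mod 7 = 4
h=4 → Wednesday

Wednesday


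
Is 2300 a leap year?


Rules: divisible by 4 AND (not by 100 OR by 400)
2300 ÷ 4 = 575 exactly → divisible by 4
2300 ÷ 100 = 23 exactly → divisible by 100
2300 ÷ 400 = 5 remainder 300 → not divisible by 400
Divisible by 100 but not by 400 → not a leap year

No


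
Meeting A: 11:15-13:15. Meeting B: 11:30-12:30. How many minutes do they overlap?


60 minutes

Meeting A: 675-795 (in minutes from midnight)
Meeting B: 690-750
Overlap start = max(675, 690) = 690
Overlap end = min(795, 750) = 750
Overlap = max(0, 750 - 690) = 60 min


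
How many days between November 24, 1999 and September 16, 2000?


From November 24, 1999 to September 16, 2000
Rest of November 1999: 30 - 24 = 6
Full months: December 31, January 31, February 2000 29, March 31, April 30, May 31, June 30, July 31, August 31
Days into September 2000: 16
Total = 6 + 31 + 31 + 29 + 31 + 30 + 31 + 30 + 31 + 31 + 16 = 297 days

297 days


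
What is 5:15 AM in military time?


05:15

Input: 5:15 AM
AM hour stays: 5


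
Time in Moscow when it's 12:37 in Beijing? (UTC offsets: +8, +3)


07:37

Time difference = UTC+3 - UTC+8 = -5 hours
New hour = (12 -5) mod 24
= 7 mod 24 = 7
Minutes unchanged → 07:37


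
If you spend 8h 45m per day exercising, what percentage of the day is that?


36.5%

Time: 525 minutes
Day: 1440 minutes
Percentage = (525/1440) × 100 ≈ 36.5%


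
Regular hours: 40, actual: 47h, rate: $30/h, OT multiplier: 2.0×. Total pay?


Regular: 40h × $30 = $1200.00
Overtime: 47 - 40 = 7h
OT pay: 7h × $30 × 2.0 = $420.00
Total = $1200.00 + $420.00 = $1620.00

$1620.00


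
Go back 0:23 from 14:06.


13:43

Start: 846 minutes from midnight
Subtract: 23 minutes
Remaining: 846 - 23 = 823
Hours: 13, Minutes: 43


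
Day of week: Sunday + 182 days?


Sunday

Start: Sunday (index 6)
(6 + 182) mod 7
= 188 mod 7
= 6
Index 6 → Sunday


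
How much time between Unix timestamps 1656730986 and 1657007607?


Difference = 1657007607 - 1656730986 = 276621 seconds
In hours: 276621 / 3600 ≈ 76.8
In days: 276621 / 86400 ≈ 3.20

276621 seconds (76.8 hours / 3.20 days)


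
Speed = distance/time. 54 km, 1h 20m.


40.5 km/h

Distance: 54 km
Time: 1h 20m = 80 min = 80/60 = 4/3 hours
Speed = 54 ÷ (4/3) = 54 × 3 / 4 = 162/4 = 40.5 km/h


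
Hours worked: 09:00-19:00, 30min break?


9h 30m (570 minutes)

Total time = (19×60+0) - (9×60+0)
= 1140 - 540 = 600 min
Minus break: 600 - 30 = 570 min
= 9h 30m


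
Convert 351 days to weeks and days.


Weeks: 351 ÷ 7 = 50 remainder 1

50 weeks 1 days


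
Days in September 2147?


30 days

Month: September (month 9)
September has 30 days


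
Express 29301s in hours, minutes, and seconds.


Hours: 29301 ÷ 3600 = 8 remainder 501
Minutes: 501 ÷ 60 = 8 remainder 21
Seconds: 21

8h 8m 21s


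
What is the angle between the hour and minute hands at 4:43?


116.5°

Hour hand = 4×30 + 43×0.5 = 141.5°
Minute hand = 43×6 = 258°
Difference = |141.5 - 258| = 116.5°


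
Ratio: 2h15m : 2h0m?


9:8 (1.13)

Duration 1: 135 minutes
Duration 2: 120 minutes
Ratio = 135:120
GCD = 15
Simplified = 9:8
As a decimal: 9/8 ≈ 1.13


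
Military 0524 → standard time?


5:24 AM

Hour: 5
5 < 12 → AM


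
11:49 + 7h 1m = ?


18:50

Start: 709 minutes from midnight
Add: 421 minutes
Total: 1130 minutes
Hours: 1130 ÷ 60 = 18 remainder 50


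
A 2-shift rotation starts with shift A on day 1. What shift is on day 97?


Shifts: A, B
Start: A (index 0)
Day 97: (0 + 97 - 1) mod 2
= 96 mod 2
= 0
Index 0 → shift A

Shift A


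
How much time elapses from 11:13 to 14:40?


3h 27m

End time in minutes: 14×60 + 40 = 880
Start time in minutes: 11×60 + 13 = 673
Difference = 880 - 673 = 207 minutes
= 3 hours 27 minutes


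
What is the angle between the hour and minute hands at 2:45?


Hour hand = 2×30 + 45×0.5 = 82.5°
Minute hand = 45×6 = 270°
Difference = |82.5 - 270| = 187.5°
Since > 180°: 360 - 187.5 = 172.5°

172.5°


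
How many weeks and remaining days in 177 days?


Weeks: 177 ÷ 7 = 25 remainder 2

25 weeks 2 days


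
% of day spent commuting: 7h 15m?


30.2%

Time: 435 minutes
Day: 1440 minutes
Percentage = (435/1440) × 100 ≈ 30.2%


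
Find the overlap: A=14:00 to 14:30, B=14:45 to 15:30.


Meeting A: 840-870 (in minutes from midnight)
Meeting B: 885-930
Overlap start = max(840, 885) = 885
Overlap end = min(870, 930) = 870
Overlap = max(0, 870 - 885) = 0 min

0 minutes


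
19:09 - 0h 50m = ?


18:19

Start: 1149 minutes from midnight
Subtract: 50 minutes
Remaining: 1149 - 50 = 1099
Hours: 18, Minutes: 19


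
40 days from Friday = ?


Wednesday

Start: Friday (index 4)
(4 + 40) mod 7
= 44 mod 7
= 2
Index 2 → Wednesday


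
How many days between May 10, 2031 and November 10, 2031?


From May 10, 2031 to November 10, 2031
Rest of May 2031: 31 - 10 = 21
Full months: June 30, July 31, August 31, September 30, October 31
Days into November 2031: 10
Total = 21 + 30 + 31 + 31 + 30 + 31 + 10 = 184 days

184 days


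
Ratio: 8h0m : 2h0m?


4:1 (4.00)

Duration 1: 480 minutes
Duration 2: 120 minutes
Ratio = 480:120
GCD = 120
Simplified = 4:1
As a decimal: 4/1 = 4.00


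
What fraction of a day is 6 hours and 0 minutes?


0.2500 (25.00%)

Total minutes: 6×60 + 0 = 360
Day = 24×60 = 1440 minutes
Fraction = 360/1440 = 0.2500
As a percentage: 360/1440 × 100 = 25.00%


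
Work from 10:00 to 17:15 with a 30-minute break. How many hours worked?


Total time = (17×60+15) - (10×60+0)
= 1035 - 600 = 435 min
Minus break: 435 - 30 = 405 min
= 6h 45m

6h 45m (405 minutes)


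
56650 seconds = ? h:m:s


15h 44m 10s

Hours: 56650 ÷ 3600 = 15 remainder 2650
Minutes: 2650 ÷ 60 = 44 remainder 10
Seconds: 10


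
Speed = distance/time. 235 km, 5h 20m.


44.1 km/h

Distance: 235 km
Time: 5h 20m = 320 min = 320/60 = 16/3 hours
Speed = 235 ÷ (16/3) = 235 × 3 / 16 = 705/16 ≈ 44.1 km/h


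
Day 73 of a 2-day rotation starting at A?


Shifts: A, B
Start: A (index 0)
Day 73: (0 + 73 - 1) mod 2
= 72 mod 2
= 0
Index 0 → shift A

Shift A


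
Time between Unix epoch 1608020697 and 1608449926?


Difference = 1608449926 - 1608020697 = 429229 seconds
In hours: 429229 / 3600 ≈ 119.2
In days: 429229 / 86400 ≈ 4.97

429229 seconds (119.2 hours / 4.97 days)


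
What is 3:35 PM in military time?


Input: 3:35 PM
PM: 3 + 12 = 15

15:35


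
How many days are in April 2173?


30 days

Month: April (month 4)
April has 30 days


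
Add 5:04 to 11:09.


16:13

Start: 669 minutes from midnight
Add: 304 minutes
Total: 973 minutes
Hours: 973 ÷ 60 = 16 remainder 13


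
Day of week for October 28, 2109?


Zeller's congruence:
q=28, m=10, k=9, j=21
h = (28 + ⌊13×11/5⌋ + 9 + ⌊9/4⌋ + ⌊21/4⌋ - 2×21) mod 7
= (28 + 28 + 9 + 2 + 5 - 42) mod 7
= 30 mod 7 = 2
h=2 → Monday

Monday


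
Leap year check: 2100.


Rules: divisible by 4 AND (not by 100 OR by 400)
2100 ÷ 4 = 525 exactly → divisible by 4
2100 ÷ 100 = 21 exactly → divisible by 100
2100 ÷ 400 = 5 remainder 100 → not divisible by 400
Divisible by 100 but not by 400 → not a leap year

No


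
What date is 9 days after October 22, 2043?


Start: October 22, 2043
Add 9 days
October 22 + 9 = October 31, 2043

October 31, 2043


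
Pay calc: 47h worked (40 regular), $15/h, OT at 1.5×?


Regular: 40h × $15 = $600.00
Overtime: 47 - 40 = 7h
OT pay: 7h × $15 × 1.5 = $157.50
Total = $600.00 + $157.50 = $757.50

$757.50


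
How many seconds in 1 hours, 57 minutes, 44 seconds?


Hours: 1 × 3600 = 3600
Minutes: 57 × 60 = 3420
Seconds: 44
Total = 3600 + 3420 + 44 = 7064

7064 seconds


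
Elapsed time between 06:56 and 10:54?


3h 58m

End time in minutes: 10×60 + 54 = 654
Start time in minutes: 6×60 + 56 = 416
Difference = 654 - 416 = 238 minutes
= 3 hours 58 minutes


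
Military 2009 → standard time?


8:09 PM

Hour: 20
20 - 12 = 8 → PM


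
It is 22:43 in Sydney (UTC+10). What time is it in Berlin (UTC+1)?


Time difference = UTC+1 - UTC+10 = -9 hours
New hour = (22 -9) mod 24
= 13 mod 24 = 13
Minutes unchanged → 13:43

13:43


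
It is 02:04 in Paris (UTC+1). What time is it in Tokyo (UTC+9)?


Time difference = UTC+9 - UTC+1 = +8 hours
New hour = (2 + 8) mod 24
= 10 mod 24 = 10
Minutes unchanged → 10:04

10:04


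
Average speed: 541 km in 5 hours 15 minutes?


Distance: 541 km
Time: 5h 15m = 315 min = 315/60 = 21/4 hours
Speed = 541 ÷ (21/4) = 541 × 4 / 21 = 2164/21 ≈ 103.0 km/h

103.0 km/h


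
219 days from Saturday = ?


Monday

Start: Saturday (index 5)
(5 + 219) mod 7
= 224 mod 7
= 0
Index 0 → Monday


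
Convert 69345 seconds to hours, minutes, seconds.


19h 15m 45s

Hours: 69345 ÷ 3600 = 19 remainder 945
Minutes: 945 ÷ 60 = 15 remainder 45
Seconds: 45


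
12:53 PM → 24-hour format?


Input: 12:53 PM
12 PM → 12 (noon)

12:53


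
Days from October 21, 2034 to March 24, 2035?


From October 21, 2034 to March 24, 2035
Rest of October 2034: 31 - 21 = 10
Full months: November 30, December 31, January 31, February 2035 28
Days into March 2035: 24
Total = 10 + 30 + 31 + 31 + 28 + 24 = 154 days

154 days


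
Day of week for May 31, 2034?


Zeller's congruence:
q=31, m=5, k=34, j=20
h = (31 + ⌊13×6/5⌋ + 34 + ⌊34/4⌋ + ⌊20/4⌋ - 2×20) mod 7
= (31 + 15 + 34 + 8 + 5 - 40) mod 7
= 53 mod 7 = 4
h=4 → Wednesday

Wednesday


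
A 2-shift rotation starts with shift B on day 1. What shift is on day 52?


Shifts: A, B
Start: B (index 1)
Day 52: (1 + 52 - 1) mod 2
= 52 mod 2
= 0
Index 0 → shift A

Shift A


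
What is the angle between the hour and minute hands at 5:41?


Hour hand = 5×30 + 41×0.5 = 170.5°
Minute hand = 41×6 = 246°
Difference = |170.5 - 246| = 75.5°

75.5°


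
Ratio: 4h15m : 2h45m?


17:11 (1.55)

Duration 1: 255 minutes
Duration 2: 165 minutes
Ratio = 255:165
GCD = 15
Simplified = 17:11
As a decimal: 17/11 ≈ 1.55


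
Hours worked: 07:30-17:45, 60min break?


9h 15m (555 minutes)

Total time = (17×60+45) - (7×60+30)
= 1065 - 450 = 615 min
Minus break: 615 - 60 = 555 min
= 9h 15m


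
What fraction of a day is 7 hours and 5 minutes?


Total minutes: 7×60 + 5 = 425
Day = 24×60 = 1440 minutes
Fraction = 425/1440 ≈ 0.2951
As a percentage: 425/1440 × 100 ≈ 29.51%

0.2951 (29.51%)


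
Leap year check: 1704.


Rules: divisible by 4 AND (not by 100 OR by 400)
1704 ÷ 4 = 426 exactly → divisible by 4
1704 ÷ 100 = 17 remainder 4 → not divisible by 100
Divisible by 4 but not by 100 → leap year

Yes


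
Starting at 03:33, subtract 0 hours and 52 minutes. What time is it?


Start: 213 minutes from midnight
Subtract: 52 minutes
Remaining: 213 - 52 = 161
Hours: 2, Minutes: 41

02:41


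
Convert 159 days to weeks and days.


22 weeks 5 days

Weeks: 159 ÷ 7 = 22 remainder 5


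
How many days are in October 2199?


31 days

Month: October (month 10)
October has 31 days


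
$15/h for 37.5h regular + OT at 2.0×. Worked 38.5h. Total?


$592.50

Regular: 37.5h × $15 = $562.50
Overtime: 38.5 - 37.5 = 1.0h
OT pay: 1.0h × $15 × 2.0 = $30.00
Total = $562.50 + $30.00 = $592.50


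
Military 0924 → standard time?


9:24 AM

Hour: 9
9 < 12 → AM


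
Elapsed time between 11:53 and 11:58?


End time in minutes: 11×60 + 58 = 718
Start time in minutes: 11×60 + 53 = 713
Difference = 718 - 713 = 5 minutes
= 0 hours 5 minutes

0h 5m


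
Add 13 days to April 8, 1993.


Start: April 8, 1993
Add 13 days
April 8 + 13 = April 21, 1993

April 21, 1993


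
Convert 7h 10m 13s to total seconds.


25813 seconds

Hours: 7 × 3600 = 25200
Minutes: 10 × 60 = 600
Seconds: 13
Total = 25200 + 600 + 13 = 25813


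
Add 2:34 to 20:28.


23:02

Start: 1228 minutes from midnight
Add: 154 minutes
Total: 1382 minutes
Hours: 1382 ÷ 60 = 23 remainder 2


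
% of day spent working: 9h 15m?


38.5%

Time: 555 minutes
Day: 1440 minutes
Percentage = (555/1440) × 100 ≈ 38.5%


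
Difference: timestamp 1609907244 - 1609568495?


338749 seconds (94.1 hours / 3.92 days)

Difference = 1609907244 - 1609568495 = 338749 seconds
In hours: 338749 / 3600 ≈ 94.1
In days: 338749 / 86400 ≈ 3.92


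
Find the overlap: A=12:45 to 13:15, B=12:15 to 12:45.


0 minutes

Meeting A: 765-795 (in minutes from midnight)
Meeting B: 735-765
Overlap start = max(765, 735) = 765
Overlap end = min(795, 765) = 765
Overlap = max(0, 765 - 765) = 0 min


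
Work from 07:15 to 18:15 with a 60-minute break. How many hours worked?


Total time = (18×60+15) - (7×60+15)
= 1095 - 435 = 660 min
Minus break: 660 - 60 = 600 min
= 10h 0m

10h 0m (600 minutes)


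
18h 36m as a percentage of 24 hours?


Total minutes: 18×60 + 36 = 1116
Day = 24×60 = 1440 minutes
Fraction = 1116/1440 = 0.7750
As a percentage: 1116/1440 × 100 = 77.50%

0.7750 (77.50%)


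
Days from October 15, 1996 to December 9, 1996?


55 days

From October 15, 1996 to December 9, 1996
Rest of October 1996: 31 - 15 = 16
Full months: November 30
Days into December 1996: 9
Total = 16 + 30 + 9 = 55 days


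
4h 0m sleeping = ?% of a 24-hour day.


Time: 240 minutes
Day: 1440 minutes
Percentage = (240/1440) × 100 ≈ 16.7%

16.7%


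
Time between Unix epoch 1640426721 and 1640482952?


56231 seconds (15.6 hours / 0.65 days)

Difference = 1640482952 - 1640426721 = 56231 seconds
In hours: 56231 / 3600 ≈ 15.6
In days: 56231 / 86400 ≈ 0.65


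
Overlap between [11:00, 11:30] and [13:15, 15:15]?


Meeting A: 660-690 (in minutes from midnight)
Meeting B: 795-915
Overlap start = max(660, 795) = 795
Overlap end = min(690, 915) = 690
Overlap = max(0, 690 - 795) = 0 min

0 minutes


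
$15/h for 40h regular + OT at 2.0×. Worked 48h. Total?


$840.00

Regular: 40h × $15 = $600.00
Overtime: 48 - 40 = 8h
OT pay: 8h × $15 × 2.0 = $240.00
Total = $600.00 + $240.00 = $840.00


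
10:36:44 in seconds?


38204 seconds

Hours: 10 × 3600 = 36000
Minutes: 36 × 60 = 2160
Seconds: 44
Total = 36000 + 2160 + 44 = 38204


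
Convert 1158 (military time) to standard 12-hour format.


11:58 AM

Hour: 11
11 < 12 → AM


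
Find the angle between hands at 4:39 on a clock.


94.5°

Hour hand = 4×30 + 39×0.5 = 139.5°
Minute hand = 39×6 = 234°
Difference = |139.5 - 234| = 94.5°


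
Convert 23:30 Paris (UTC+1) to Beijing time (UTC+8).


06:30 (next day)

Time difference = UTC+8 - UTC+1 = +7 hours
New hour = (23 + 7) mod 24
= 30 mod 24 = 6
Minutes unchanged → 06:30; 30 ≥ 24 → next day


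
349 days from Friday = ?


Thursday

Start: Friday (index 4)
(4 + 349) mod 7
= 353 mod 7
= 3
Index 3 → Thursday


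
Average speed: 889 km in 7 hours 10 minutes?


Distance: 889 km
Time: 7h 10m = 430 min = 430/60 = 43/6 hours
Speed = 889 ÷ (43/6) = 889 × 6 / 43 = 5334/43 ≈ 124.0 km/h

124.0 km/h


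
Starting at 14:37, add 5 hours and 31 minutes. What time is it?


20:08

Start: 877 minutes from midnight
Add: 331 minutes
Total: 1208 minutes
Hours: 1208 ÷ 60 = 20 remainder 8


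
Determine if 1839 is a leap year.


No

Rules: divisible by 4 AND (not by 100 OR by 400)
1839 ÷ 4 = 459 remainder 3 → not divisible by 4
Not divisible by 4 → not a leap year


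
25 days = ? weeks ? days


Weeks: 25 ÷ 7 = 3 remainder 4

3 weeks 4 days


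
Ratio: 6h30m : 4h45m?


26:19 (1.37)

Duration 1: 390 minutes
Duration 2: 285 minutes
Ratio = 390:285
GCD = 15
Simplified = 26:19
As a decimal: 26/19 ≈ 1.37


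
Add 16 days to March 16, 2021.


Start: March 16, 2021
Add 16 days
March 16 → April 1: 31 - 16 + 1 = 16 days (16 - 16 = 0 left)
Land exactly on April 1, 2021

April 1, 2021


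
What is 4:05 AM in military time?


04:05

Input: 4:05 AM
AM hour stays: 4


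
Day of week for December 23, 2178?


Zeller's congruence:
q=23, m=12, k=78, j=21
h = (23 + ⌊13×13/5⌋ + 78 + ⌊78/4⌋ + ⌊21/4⌋ - 2×21) mod 7
= (23 + 33 + 78 + 19 + 5 - 42) mod 7
= 116 mod 7 = 4
h=4 → Wednesday

Wednesday


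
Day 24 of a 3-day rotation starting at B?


Shifts: A, B, C
Start: B (index 1)
Day 24: (1 + 24 - 1) mod 3
= 24 mod 3
= 0
Index 0 → shift A

Shift A


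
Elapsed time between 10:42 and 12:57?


2h 15m

End time in minutes: 12×60 + 57 = 777
Start time in minutes: 10×60 + 42 = 642
Difference = 777 - 642 = 135 minutes
= 2 hours 15 minutes


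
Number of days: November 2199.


Month: November (month 11)
November has 30 days

30 days


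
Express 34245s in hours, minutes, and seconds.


Hours: 34245 ÷ 3600 = 9 remainder 1845
Minutes: 1845 ÷ 60 = 30 remainder 45
Seconds: 45

9h 30m 45s


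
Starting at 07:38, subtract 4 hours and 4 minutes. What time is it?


03:34

Start: 458 minutes from midnight
Subtract: 244 minutes
Remaining: 458 - 244 = 214
Hours: 3, Minutes: 34


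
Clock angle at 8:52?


Hour hand = 8×30 + 52×0.5 = 266.0°
Minute hand = 52×6 = 312°
Difference = |266.0 - 312| = 46.0°

46.0°


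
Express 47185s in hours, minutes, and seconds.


Hours: 47185 ÷ 3600 = 13 remainder 385
Minutes: 385 ÷ 60 = 6 remainder 25
Seconds: 25

13h 6m 25s


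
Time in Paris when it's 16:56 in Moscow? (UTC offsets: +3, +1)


14:56

Time difference = UTC+1 - UTC+3 = -2 hours
New hour = (16 -2) mod 24
= 14 mod 24 = 14
Minutes unchanged → 14:56


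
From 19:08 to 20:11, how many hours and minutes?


End time in minutes: 20×60 + 11 = 1211
Start time in minutes: 19×60 + 8 = 1148
Difference = 1211 - 1148 = 63 minutes
= 1 hours 3 minutes

1h 3m


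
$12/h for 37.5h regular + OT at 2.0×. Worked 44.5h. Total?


Regular: 37.5h × $12 = $450.00
Overtime: 44.5 - 37.5 = 7.0h
OT pay: 7.0h × $12 × 2.0 = $168.00
Total = $450.00 + $168.00 = $618.00

$618.00


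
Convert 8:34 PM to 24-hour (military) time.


Input: 8:34 PM
PM: 8 + 12 = 20

20:34


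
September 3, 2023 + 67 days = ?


November 9, 2023

Start: September 3, 2023
Add 67 days
September 3 → October 1: 30 - 3 + 1 = 28 days (67 - 28 = 39 left)
October 1 → November 1: 31 - 1 + 1 = 31 days (39 - 31 = 8 left)
November 1 + 8 = November 9, 2023


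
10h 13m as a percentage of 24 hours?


Total minutes: 10×60 + 13 = 613
Day = 24×60 = 1440 minutes
Fraction = 613/1440 ≈ 0.4257
As a percentage: 613/1440 × 100 ≈ 42.57%

0.4257 (42.57%)


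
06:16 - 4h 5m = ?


02:11

Start: 376 minutes from midnight
Subtract: 245 minutes
Remaining: 376 - 245 = 131
Hours: 2, Minutes: 11


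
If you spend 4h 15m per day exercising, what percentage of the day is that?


17.7%

Time: 255 minutes
Day: 1440 minutes
Percentage = (255/1440) × 100 ≈ 17.7%


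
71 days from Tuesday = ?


Wednesday

Start: Tuesday (index 1)
(1 + 71) mod 7
= 72 mod 7
= 2
Index 2 → Wednesday


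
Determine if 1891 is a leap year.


No

Rules: divisible by 4 AND (not by 100 OR by 400)
1891 ÷ 4 = 472 remainder 3 → not divisible by 4
Not divisible by 4 → not a leap year


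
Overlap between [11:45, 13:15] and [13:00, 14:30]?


Meeting A: 705-795 (in minutes from midnight)
Meeting B: 780-870
Overlap start = max(705, 780) = 780
Overlap end = min(795, 870) = 795
Overlap = max(0, 795 - 780) = 15 min

15 minutes


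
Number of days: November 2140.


Month: November (month 11)
November has 30 days

30 days


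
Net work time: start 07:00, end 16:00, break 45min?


8h 15m (495 minutes)

Total time = (16×60+0) - (7×60+0)
= 960 - 420 = 540 min
Minus break: 540 - 45 = 495 min
= 8h 15m


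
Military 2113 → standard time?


9:13 PM

Hour: 21
21 - 12 = 9 → PM


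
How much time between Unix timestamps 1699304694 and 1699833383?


528689 seconds (146.9 hours / 6.12 days)

Difference = 1699833383 - 1699304694 = 528689 seconds
In hours: 528689 / 3600 ≈ 146.9
In days: 528689 / 86400 ≈ 6.12


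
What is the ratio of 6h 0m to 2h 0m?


Duration 1: 360 minutes
Duration 2: 120 minutes
Ratio = 360:120
GCD = 120
Simplified = 3:1
As a decimal: 3/1 = 3.00

3:1 (3.00)


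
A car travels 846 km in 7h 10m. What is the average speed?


118.0 km/h

Distance: 846 km
Time: 7h 10m = 430 min = 430/60 = 43/6 hours
Speed = 846 ÷ (43/6) = 846 × 6 / 43 = 5076/43 ≈ 118.0 km/h


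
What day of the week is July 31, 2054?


Zeller's congruence:
q=31, m=7, k=54, j=20
h = (31 + ⌊13×8/5⌋ + 54 + ⌊54/4⌋ + ⌊20/4⌋ - 2×20) mod 7
= (31 + 20 + 54 + 13 + 5 - 40) mod 7
= 83 mod 7 = 6
h=6 → Friday

Friday


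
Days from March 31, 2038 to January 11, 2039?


286 days

From March 31, 2038 to January 11, 2039
Rest of March 2038: 31 - 31 = 0
Full months: April 30, May 31, June 30, July 31, August 31, September 30, October 31, November 30, December 31
Days into January 2039: 11
Total = 0 + 30 + 31 + 30 + 31 + 31 + 30 + 31 + 30 + 31 + 11 = 286 days


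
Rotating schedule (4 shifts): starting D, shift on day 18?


Shift A

Shifts: A, B, C, D
Start: D (index 3)
Day 18: (3 + 18 - 1) mod 4
= 20 mod 4
= 0
Index 0 → shift A


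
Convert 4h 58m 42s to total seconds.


Hours: 4 × 3600 = 14400
Minutes: 58 × 60 = 3480
Seconds: 42
Total = 14400 + 3480 + 42 = 17922

17922 seconds


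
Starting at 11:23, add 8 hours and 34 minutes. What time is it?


19:57

Start: 683 minutes from midnight
Add: 514 minutes
Total: 1197 minutes
Hours: 1197 ÷ 60 = 19 remainder 57


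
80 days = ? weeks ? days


Weeks: 80 ÷ 7 = 11 remainder 3

11 weeks 3 days


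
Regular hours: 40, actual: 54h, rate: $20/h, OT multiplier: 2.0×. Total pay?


Regular: 40h × $20 = $800.00
Overtime: 54 - 40 = 14h
OT pay: 14h × $20 × 2.0 = $560.00
Total = $800.00 + $560.00 = $1360.00

$1360.00
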